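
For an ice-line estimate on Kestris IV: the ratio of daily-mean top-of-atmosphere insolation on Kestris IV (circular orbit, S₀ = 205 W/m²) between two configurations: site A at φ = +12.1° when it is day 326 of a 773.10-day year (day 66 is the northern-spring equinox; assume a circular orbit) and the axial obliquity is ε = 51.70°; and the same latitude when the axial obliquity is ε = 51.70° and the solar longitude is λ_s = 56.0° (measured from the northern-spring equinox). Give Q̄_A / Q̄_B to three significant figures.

— Configuration A (φ=+12.1°):
Solar longitude: λ_s = 360° × (326 − 66)/773.10 = 121.071°.
sin δ = sin 51.70° × sin 121.071° = 0.67218, so δ = +42.236°.
cos H₀ = −tan(+12.1°) tan(+42.236°) = -0.1946, H₀ = 1.7667 rad.
Bracket: H₀ sin φ sin δ + cos φ cos δ sin H₀ = 1.7667×0.20962×0.67218 + 0.97778×0.74038×0.98088 = 0.248932 + 0.710087 = 0.959019.
Q̄ = (S₀/π) × [bracket] = (205/π) × 0.959019 = 62.579 W/m².
— Configuration B (φ=+12.1°):
Solar declination: sin δ = sin ε · sin λ_s = sin 51.70° × sin 56.0° = 0.65061, so δ = +40.588°.
cos H₀ = −tan(+12.1°) tan(+40.588°) = -0.1837, H₀ = 1.7555 rad.
Bracket: H₀ sin φ sin δ + cos φ cos δ sin H₀ = 1.7555×0.20962×0.65061 + 0.97778×0.75941×0.98299 = 0.239417 + 0.729905 = 0.969322.
Q̄ = (S₀/π) × [bracket] = (205/π) × 0.969322 = 63.252 W/m².
Ratio Q̄_A / Q̄_B = 62.579 / 63.252 = 0.9894.

Q̄_A / Q̄_B ≈ 0.989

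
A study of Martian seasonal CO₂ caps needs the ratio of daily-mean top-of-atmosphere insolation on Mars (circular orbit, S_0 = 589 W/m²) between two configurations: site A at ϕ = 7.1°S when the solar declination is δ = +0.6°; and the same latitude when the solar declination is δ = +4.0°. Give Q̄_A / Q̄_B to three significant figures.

— Configuration A (ϕ=-7.1°):
cos h₀ = −tan(-7.1°) tan(+0.600°) = 0.0013, h₀ = 1.5695 rad.
Bracket: h₀ sin ϕ sin δ + cos ϕ cos δ sin h₀ = 1.5695×-0.12360×0.01047 + 0.99233×0.99995×1.00000 = -0.002031 + 0.992280 = 0.990249.
Q̄ = (S_0/π) × [bracket] = (589/π) × 0.990249 = 185.66 W/m².
— Configuration B (ϕ=-7.1°):
cos h₀ = −tan(-7.1°) tan(+4.000°) = 0.0087, h₀ = 1.5621 rad.
Bracket: h₀ sin ϕ sin δ + cos ϕ cos δ sin h₀ = 1.5621×-0.12360×0.06976 + 0.99233×0.99756×0.99996 = -0.013469 + 0.989869 = 0.976400.
Q̄ = (S_0/π) × [bracket] = (589/π) × 0.976400 = 183.06 W/m².
Ratio Q̄_A / Q̄_B = 185.66 / 183.06 = 1.014.

Q̄_A / Q̄_B ≈ 1.01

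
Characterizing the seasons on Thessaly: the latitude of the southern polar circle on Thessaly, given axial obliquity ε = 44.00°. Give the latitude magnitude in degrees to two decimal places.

46.00°

The polar circle is the lowest latitude that experiences at least one full rotation of continuous darkness at the northern-summer solstice; it lies at |φ| = 90° − ε = 90° − 44.00° = 46.00°.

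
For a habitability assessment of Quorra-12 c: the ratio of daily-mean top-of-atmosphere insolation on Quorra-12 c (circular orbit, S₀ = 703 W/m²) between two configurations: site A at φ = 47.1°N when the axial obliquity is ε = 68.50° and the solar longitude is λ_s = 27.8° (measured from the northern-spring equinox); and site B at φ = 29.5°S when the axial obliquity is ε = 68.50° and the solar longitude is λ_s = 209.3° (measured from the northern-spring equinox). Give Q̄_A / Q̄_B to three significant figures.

Q̄_A / Q̄_B ≈ 1.03

— Configuration A (φ=+47.1°):
Solar declination: sin δ = sin ε · sin λ_s = sin 68.50° × sin 27.8° = 0.43393, so δ = +25.718°.
cos H₀ = −tan(+47.1°) tan(+25.718°) = -0.5183, H₀ = 2.1157 rad.
Bracket: H₀ sin φ sin δ + cos φ cos δ sin H₀ = 2.1157×0.73254×0.43393 + 0.68072×0.90094×0.85519 = 0.672520 + 0.524478 = 1.196998.
Q̄ = (S₀/π) × [bracket] = (703/π) × 1.196998 = 267.85 W/m².
— Configuration B (φ=-29.5°):
Solar declination: sin δ = sin ε · sin λ_s = sin 68.50° × sin 209.3° = -0.45533, so δ = -27.086°.
cos H₀ = −tan(-29.5°) tan(-27.086°) = -0.2893, H₀ = 1.8643 rad.
Bracket: H₀ sin φ sin δ + cos φ cos δ sin H₀ = 1.8643×-0.49242×-0.45533 + 0.87036×0.89032×0.95722 = 0.418001 + 0.741749 = 1.159750.
Q̄ = (S₀/π) × [bracket] = (703/π) × 1.159750 = 259.52 W/m².
Ratio Q̄_A / Q̄_B = 267.85 / 259.52 = 1.032.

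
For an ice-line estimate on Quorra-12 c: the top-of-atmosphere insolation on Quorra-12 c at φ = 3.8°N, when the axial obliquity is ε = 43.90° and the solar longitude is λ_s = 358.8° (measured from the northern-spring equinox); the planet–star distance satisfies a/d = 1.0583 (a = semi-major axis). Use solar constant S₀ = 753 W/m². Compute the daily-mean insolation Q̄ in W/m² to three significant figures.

Solar declination: sin δ = sin ε · sin λ_s = sin 43.90° × sin 358.8° = -0.01452, so δ = -0.832°.
cos H₀ = −tan(+3.8°) tan(-0.832°) = 0.0010, H₀ = 1.5698 rad.
Bracket: H₀ sin φ sin δ + cos φ cos δ sin H₀ = 1.5698×0.06627×-0.01452 + 0.99780×0.99989×1.00000 = -0.001511 + 0.997690 = 0.996179.
Inverse-square distance factor (a/d)² = 1.0583² = 1.119999.
Q̄ = (S₀/π) × 1.119999 × [bracket] = (753/π) × 1.119999 × 0.996179 = 267.4 W/m².

Q̄ ≈ 267 W/m²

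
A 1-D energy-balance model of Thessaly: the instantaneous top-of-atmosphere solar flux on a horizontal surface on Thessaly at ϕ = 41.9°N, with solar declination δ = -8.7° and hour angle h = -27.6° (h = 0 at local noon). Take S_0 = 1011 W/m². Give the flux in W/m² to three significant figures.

557 W/m²

cos θ_z = sin ϕ sin δ + cos ϕ cos δ cos h = -0.101017 + 0.652022 = 0.551005.
Flux = S_0 · cos θ_z = 1011 × 0.551005 = 557.1 W/m².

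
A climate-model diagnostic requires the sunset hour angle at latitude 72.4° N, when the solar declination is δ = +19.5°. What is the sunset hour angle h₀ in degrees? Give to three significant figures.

h₀ = 180°

Sunrise equation: cos h₀ = −tan ϕ · tan δ = -1.1163 ≤ −1, so the Sun never sets (polar day) and h₀ = π.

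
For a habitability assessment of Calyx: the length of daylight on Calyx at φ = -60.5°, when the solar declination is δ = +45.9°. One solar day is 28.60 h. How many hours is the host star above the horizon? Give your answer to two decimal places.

0.00 h

cos H₀ = −tan φ · tan δ = 1.8239 ≥ 1, so the host star never rises (polar night) and H₀ = 0.
Daylight = 2H₀/(2π) × 28.60 h = (0.0000/π) × 28.60 = 0.00 h.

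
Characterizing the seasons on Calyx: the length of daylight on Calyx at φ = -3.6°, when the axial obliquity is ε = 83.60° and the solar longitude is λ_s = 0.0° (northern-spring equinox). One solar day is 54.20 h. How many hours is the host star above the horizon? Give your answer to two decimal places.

Solar declination: sin δ = sin ε · sin λ_s = sin 83.60° × sin 0.0° = 0.00000, so δ = +0.000°.
cos H₀ = −tan φ · tan δ = −tan(-3.6°) × tan(+0.000°) = 0.0000, so H₀ = 1.5708 rad = 90.00°.
Daylight = 2H₀/(2π) × 54.20 h = (1.5708/π) × 54.20 = 27.10 h.

27.10 h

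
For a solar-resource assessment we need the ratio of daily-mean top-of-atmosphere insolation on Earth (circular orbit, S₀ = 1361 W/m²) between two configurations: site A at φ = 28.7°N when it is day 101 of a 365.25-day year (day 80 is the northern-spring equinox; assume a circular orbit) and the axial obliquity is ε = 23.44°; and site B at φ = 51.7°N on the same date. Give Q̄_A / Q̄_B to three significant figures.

Q̄_A / Q̄_B ≈ 1.23

— Configuration A (φ=+28.7°):
Solar longitude: λ_s = 360° × (101 − 80)/365.25 = 20.698°.
sin δ = sin 23.44° × sin 20.698° = 0.14060, so δ = +8.082°.
cos H₀ = −tan(+28.7°) tan(+8.082°) = -0.0777, H₀ = 1.6486 rad.
Bracket: H₀ sin φ sin δ + cos φ cos δ sin H₀ = 1.6486×0.48022×0.14060 + 0.87715×0.99007×0.99697 = 0.111312 + 0.865809 = 0.977121.
Q̄ = (S₀/π) × [bracket] = (1361/π) × 0.977121 = 423.31 W/m².
— Configuration B (φ=+51.7°):
cos H₀ = −tan(+51.7°) tan(+8.082°) = -0.1798, H₀ = 1.7516 rad.
Bracket: H₀ sin φ sin δ + cos φ cos δ sin H₀ = 1.7516×0.78478×0.14060 + 0.61978×0.99007×0.98370 = 0.193272 + 0.603623 = 0.796895.
Q̄ = (S₀/π) × [bracket] = (1361/π) × 0.796895 = 345.23 W/m².
Ratio Q̄_A / Q̄_B = 423.31 / 345.23 = 1.226.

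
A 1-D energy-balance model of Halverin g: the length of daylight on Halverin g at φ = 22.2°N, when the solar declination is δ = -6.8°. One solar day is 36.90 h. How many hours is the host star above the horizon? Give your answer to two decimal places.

cos H₀ = −tan φ · tan δ = −tan(+22.2°) × tan(-6.800°) = 0.0487, so H₀ = 1.5221 rad = 87.21°.
Daylight = 2H₀/(2π) × 36.90 h = (1.5221/π) × 36.90 = 17.88 h.

17.88 h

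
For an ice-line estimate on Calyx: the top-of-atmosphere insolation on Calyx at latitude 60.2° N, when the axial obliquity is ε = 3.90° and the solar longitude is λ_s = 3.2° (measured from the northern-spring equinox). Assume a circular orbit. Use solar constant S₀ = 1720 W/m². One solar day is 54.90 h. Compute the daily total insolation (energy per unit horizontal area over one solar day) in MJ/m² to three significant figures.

Solar declination: sin δ = sin ε · sin λ_s = sin 3.90° × sin 3.2° = 0.00380, so δ = +0.218°.
cos H₀ = −tan(+60.2°) tan(+0.218°) = -0.0066, H₀ = 1.5774 rad.
Bracket: H₀ sin φ sin δ + cos φ cos δ sin H₀ = 1.5774×0.86777×0.00380 + 0.49697×0.99999×0.99998 = 0.005202 + 0.496955 = 0.502157.
Q̄ = (S₀/π) × [bracket] = (1720/π) × 0.502157 = 274.93 W/m².
Daily total = Q̄ × 54.90 h × 3600 s/h = 274.93 × 54.90 × 3600 / 10⁶ = 54.34 MJ/m².

54.3 MJ/m²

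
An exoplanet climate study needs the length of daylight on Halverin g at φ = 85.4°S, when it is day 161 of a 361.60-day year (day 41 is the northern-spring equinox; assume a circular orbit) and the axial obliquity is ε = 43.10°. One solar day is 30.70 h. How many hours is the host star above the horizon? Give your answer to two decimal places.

0.00 h

Solar longitude: λ_s = 360° × (161 − 41)/361.60 = 119.469°.
sin δ = sin 43.10° × sin 119.469° = 0.59487, so δ = +36.504°.
cos H₀ = −tan φ · tan δ = 9.1981 ≥ 1, so the host star never rises (polar night) and H₀ = 0.
Daylight = 2H₀/(2π) × 30.70 h = (0.0000/π) × 30.70 = 0.00 h.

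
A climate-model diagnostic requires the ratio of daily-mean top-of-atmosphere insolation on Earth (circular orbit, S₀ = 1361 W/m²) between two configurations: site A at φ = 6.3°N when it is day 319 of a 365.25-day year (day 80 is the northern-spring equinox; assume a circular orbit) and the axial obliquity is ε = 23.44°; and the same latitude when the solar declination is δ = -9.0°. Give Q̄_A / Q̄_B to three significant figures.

— Configuration A (φ=+6.3°):
Solar longitude: λ_s = 360° × (319 − 80)/365.25 = 235.565°.
sin δ = sin 23.44° × sin 235.565° = -0.32808, so δ = -19.152°.
cos H₀ = −tan(+6.3°) tan(-19.152°) = 0.0383, H₀ = 1.5324 rad.
Bracket: H₀ sin φ sin δ + cos φ cos δ sin H₀ = 1.5324×0.10973×-0.32808 + 0.99396×0.94465×0.99926 = -0.055167 + 0.938249 = 0.883082.
Q̄ = (S₀/π) × [bracket] = (1361/π) × 0.883082 = 382.57 W/m².
— Configuration B (φ=+6.3°):
cos H₀ = −tan(+6.3°) tan(-9.000°) = 0.0175, H₀ = 1.5533 rad.
Bracket: H₀ sin φ sin δ + cos φ cos δ sin H₀ = 1.5533×0.10973×-0.15643 + 0.99396×0.98769×0.99985 = -0.026662 + 0.981577 = 0.954915.
Q̄ = (S₀/π) × [bracket] = (1361/π) × 0.954915 = 413.69 W/m².
Ratio Q̄_A / Q̄_B = 382.57 / 413.69 = 0.9248.

Q̄_A / Q̄_B ≈ 0.925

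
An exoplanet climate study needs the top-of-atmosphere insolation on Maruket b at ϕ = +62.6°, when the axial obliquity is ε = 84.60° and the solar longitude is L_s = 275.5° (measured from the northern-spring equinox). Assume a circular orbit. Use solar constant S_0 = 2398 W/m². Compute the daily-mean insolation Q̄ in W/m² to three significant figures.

Solar declination: sin δ = sin ε · sin L_s = sin 84.60° × sin 275.5° = -0.99098, so δ = -82.298°.
cos h₀ = −tan(+62.6°) tan(-82.298°) = 14.2649 ≥ 1 ⇒ polar night, h₀ = 0 and Q̄ = 0.

Q̄ ≈ 0.00 W/m²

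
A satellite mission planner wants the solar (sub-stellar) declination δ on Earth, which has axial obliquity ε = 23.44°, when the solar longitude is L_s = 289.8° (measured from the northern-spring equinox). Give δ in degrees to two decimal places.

δ = -21.98°

sin δ = sin ε · sin L_s = sin 23.44° × sin 289.8° = -0.374272.
δ = arcsin(-0.374272) = -21.98°.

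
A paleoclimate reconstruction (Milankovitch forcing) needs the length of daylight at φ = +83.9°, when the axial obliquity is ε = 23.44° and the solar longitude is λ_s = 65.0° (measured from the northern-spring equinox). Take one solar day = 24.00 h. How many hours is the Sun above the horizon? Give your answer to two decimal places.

24.00 h

Solar declination: sin δ = sin ε · sin λ_s = sin 23.44° × sin 65.0° = 0.36052, so δ = +21.132°.
Sunrise equation: cos H₀ = −tan φ · tan δ = -3.6167 ≤ −1, so the Sun never sets (polar day) and H₀ = π.
Daylight = 2H₀/(2π) × 24.00 h = (3.1416/π) × 24.00 = 24.00 h.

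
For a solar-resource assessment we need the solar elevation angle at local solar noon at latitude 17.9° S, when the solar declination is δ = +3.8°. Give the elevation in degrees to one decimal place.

At local noon the hour angle is zero, so the zenith angle equals |φ − δ| = |-17.9° − (+3.800°)| = 21.700°.
Elevation = 90° − 21.700° = 68.3°.

68.3°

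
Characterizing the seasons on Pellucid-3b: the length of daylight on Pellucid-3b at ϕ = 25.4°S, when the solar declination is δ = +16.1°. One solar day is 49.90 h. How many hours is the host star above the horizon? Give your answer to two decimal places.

22.77 h

cos h₀ = −tan ϕ · tan δ = −tan(-25.4°) × tan(+16.100°) = 0.1371, so h₀ = 1.4333 rad = 82.12°.
Daylight = 2h₀/(2π) × 49.90 h = (1.4333/π) × 49.90 = 22.77 h.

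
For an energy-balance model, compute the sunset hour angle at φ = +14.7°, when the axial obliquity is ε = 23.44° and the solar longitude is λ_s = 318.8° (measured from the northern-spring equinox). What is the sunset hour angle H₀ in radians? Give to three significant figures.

H₀ = 1.50 rad

Solar declination: sin δ = sin ε · sin λ_s = sin 23.44° × sin 318.8° = -0.26202, so δ = -15.190°.
cos H₀ = −tan φ · tan δ = −tan(+14.7°) × tan(-15.190°) = 0.0712, so H₀ = 1.4995 rad = 85.92°.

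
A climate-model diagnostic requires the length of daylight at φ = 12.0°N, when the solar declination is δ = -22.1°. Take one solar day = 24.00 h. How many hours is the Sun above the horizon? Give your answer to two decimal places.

cos H₀ = −tan φ · tan δ = −tan(+12.0°) × tan(-22.100°) = 0.0863, so H₀ = 1.4844 rad = 85.05°.
Daylight = 2H₀/(2π) × 24.00 h = (1.4844/π) × 24.00 = 11.34 h.

11.34 h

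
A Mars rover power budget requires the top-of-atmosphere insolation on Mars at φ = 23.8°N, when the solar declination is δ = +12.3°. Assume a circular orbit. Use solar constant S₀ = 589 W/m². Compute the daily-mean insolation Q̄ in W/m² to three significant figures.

cos H₀ = −tan(+23.8°) tan(+12.300°) = -0.0962, H₀ = 1.6671 rad.
Bracket: H₀ sin φ sin δ + cos φ cos δ sin H₀ = 1.6671×0.40355×0.21303 + 0.91496×0.97705×0.99537 = 0.143318 + 0.889823 = 1.033141.
Q̄ = (S₀/π) × [bracket] = (589/π) × 1.033141 = 193.7 W/m².

Q̄ ≈ 194 W/m²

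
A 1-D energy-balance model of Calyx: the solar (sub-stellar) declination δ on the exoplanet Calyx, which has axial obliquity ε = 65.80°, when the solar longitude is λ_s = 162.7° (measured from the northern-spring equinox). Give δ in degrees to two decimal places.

δ = +15.74°

sin δ = sin ε · sin λ_s = sin 65.80° × sin 162.7° = 0.271242.
δ = arcsin(0.271242) = +15.74°.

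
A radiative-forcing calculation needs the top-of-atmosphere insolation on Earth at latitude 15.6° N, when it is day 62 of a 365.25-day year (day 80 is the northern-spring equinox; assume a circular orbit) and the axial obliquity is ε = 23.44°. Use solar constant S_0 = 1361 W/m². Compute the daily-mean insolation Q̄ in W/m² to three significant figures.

Solar longitude: L_s = 360° × (62 − 80)/365.25 = -17.741°, i.e. -17.741° + 360° = 342.259°.
sin δ = sin 23.44° × sin 342.259° = -0.12121, so δ = -6.962°.
cos h₀ = −tan(+15.6°) tan(-6.962°) = 0.0341, h₀ = 1.5367 rad.
Bracket: h₀ sin ϕ sin δ + cos ϕ cos δ sin h₀ = 1.5367×0.26892×-0.12121 + 0.96316×0.99263×0.99942 = -0.050090 + 0.955507 = 0.905417.
Q̄ = (S_0/π) × [bracket] = (1361/π) × 0.905417 = 392.2 W/m².

Q̄ ≈ 392 W/m²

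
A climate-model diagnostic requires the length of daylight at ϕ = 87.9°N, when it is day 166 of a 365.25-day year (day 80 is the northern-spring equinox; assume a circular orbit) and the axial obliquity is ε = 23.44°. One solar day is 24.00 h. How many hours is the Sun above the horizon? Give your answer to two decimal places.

Solar longitude: L_s = 360° × (166 − 80)/365.25 = 84.764°.
sin δ = sin 23.44° × sin 84.764° = 0.39613, so δ = +23.336°.
Sunrise equation: cos h₀ = −tan ϕ · tan δ = -11.7655 ≤ −1, so the Sun never sets (polar day) and h₀ = π.
Daylight = 2h₀/(2π) × 24.00 h = (3.1416/π) × 24.00 = 24.00 h.

24.00 h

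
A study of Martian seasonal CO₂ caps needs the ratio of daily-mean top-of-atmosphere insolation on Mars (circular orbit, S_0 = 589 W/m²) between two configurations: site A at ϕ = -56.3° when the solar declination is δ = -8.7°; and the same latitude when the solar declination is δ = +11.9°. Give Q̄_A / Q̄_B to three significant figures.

— Configuration A (ϕ=-56.3°):
cos h₀ = −tan(-56.3°) tan(-8.700°) = -0.2294, h₀ = 1.8023 rad.
Bracket: h₀ sin ϕ sin δ + cos ϕ cos δ sin h₀ = 1.8023×-0.83195×-0.15126 + 0.55484×0.98849×0.97332 = 0.226803 + 0.533821 = 0.760624.
Q̄ = (S_0/π) × [bracket] = (589/π) × 0.760624 = 142.61 W/m².
— Configuration B (ϕ=-56.3°):
cos h₀ = −tan(-56.3°) tan(+11.900°) = 0.3160, h₀ = 1.2493 rad.
Bracket: h₀ sin ϕ sin δ + cos ϕ cos δ sin h₀ = 1.2493×-0.83195×0.20620 + 0.55484×0.97851×0.94877 = -0.214315 + 0.515103 = 0.300788.
Q̄ = (S_0/π) × [bracket] = (589/π) × 0.300788 = 56.393 W/m².
Ratio Q̄_A / Q̄_B = 142.61 / 56.393 = 2.529.

Q̄_A / Q̄_B ≈ 2.53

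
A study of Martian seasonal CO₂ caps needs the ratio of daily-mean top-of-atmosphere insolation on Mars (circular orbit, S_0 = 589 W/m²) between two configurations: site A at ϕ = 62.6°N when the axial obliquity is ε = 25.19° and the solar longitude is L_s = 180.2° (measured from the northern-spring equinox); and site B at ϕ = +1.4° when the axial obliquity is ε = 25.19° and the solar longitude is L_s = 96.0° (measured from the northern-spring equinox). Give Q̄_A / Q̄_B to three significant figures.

— Configuration A (ϕ=+62.6°):
Solar declination: sin δ = sin ε · sin L_s = sin 25.19° × sin 180.2° = -0.00149, so δ = -0.085°.
cos h₀ = −tan(+62.6°) tan(-0.085°) = 0.0029, h₀ = 1.5679 rad.
Bracket: h₀ sin ϕ sin δ + cos ϕ cos δ sin h₀ = 1.5679×0.88782×-0.00149 + 0.46020×1.00000×1.00000 = -0.002074 + 0.460200 = 0.458126.
Q̄ = (S_0/π) × [bracket] = (589/π) × 0.458126 = 85.892 W/m².
— Configuration B (ϕ=+1.4°):
Solar declination: sin δ = sin ε · sin L_s = sin 25.19° × sin 96.0° = 0.42329, so δ = +25.042°.
cos h₀ = −tan(+1.4°) tan(+25.042°) = -0.0114, h₀ = 1.5822 rad.
Bracket: h₀ sin ϕ sin δ + cos ϕ cos δ sin h₀ = 1.5822×0.02443×0.42329 + 0.99970×0.90599×0.99993 = 0.016361 + 0.905655 = 0.922016.
Q̄ = (S_0/π) × [bracket] = (589/π) × 0.922016 = 172.86 W/m².
Ratio Q̄_A / Q̄_B = 85.892 / 172.86 = 0.4969.

Q̄_A / Q̄_B ≈ 0.497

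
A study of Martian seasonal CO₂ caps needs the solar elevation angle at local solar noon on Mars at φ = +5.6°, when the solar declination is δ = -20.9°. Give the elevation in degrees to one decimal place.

At local noon the hour angle is zero, so the zenith angle equals |φ − δ| = |+5.6° − (-20.900°)| = 26.500°.
Elevation = 90° − 26.500° = 63.5°.

63.5°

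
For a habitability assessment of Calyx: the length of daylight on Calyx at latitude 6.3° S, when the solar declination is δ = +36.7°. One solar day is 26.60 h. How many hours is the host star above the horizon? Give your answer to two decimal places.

12.60 h

cos H₀ = −tan φ · tan δ = −tan(-6.3°) × tan(+36.700°) = 0.0823, so H₀ = 1.4884 rad = 85.28°.
Daylight = 2H₀/(2π) × 26.60 h = (1.4884/π) × 26.60 = 12.60 h.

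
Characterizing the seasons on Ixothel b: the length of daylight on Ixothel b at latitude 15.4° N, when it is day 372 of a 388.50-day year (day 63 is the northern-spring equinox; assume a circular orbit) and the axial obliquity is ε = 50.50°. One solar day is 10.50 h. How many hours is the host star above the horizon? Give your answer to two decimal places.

Solar longitude: L_s = 360° × (372 − 63)/388.50 = 286.332°.
sin δ = sin 50.50° × sin 286.332° = -0.74049, so δ = -47.773°.
cos h₀ = −tan ϕ · tan δ = −tan(+15.4°) × tan(-47.773°) = 0.3035, so h₀ = 1.2624 rad = 72.33°.
Daylight = 2h₀/(2π) × 10.50 h = (1.2624/π) × 10.50 = 4.22 h.

4.22 h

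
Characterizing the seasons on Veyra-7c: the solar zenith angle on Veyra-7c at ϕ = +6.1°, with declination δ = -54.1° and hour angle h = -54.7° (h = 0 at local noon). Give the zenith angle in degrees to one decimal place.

cos θ_z = sin ϕ sin δ + cos ϕ cos δ cos h = -0.086078 + 0.336921 = 0.250843.
θ_z = arccos(0.250843) = 75.5°.

θ_z = 75.5°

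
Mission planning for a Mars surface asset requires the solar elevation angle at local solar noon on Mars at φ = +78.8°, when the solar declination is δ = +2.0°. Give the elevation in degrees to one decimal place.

13.2°

At local noon the hour angle is zero, so the zenith angle equals |φ − δ| = |+78.8° − (+2.000°)| = 76.800°.
Elevation = 90° − 76.800° = 13.2°.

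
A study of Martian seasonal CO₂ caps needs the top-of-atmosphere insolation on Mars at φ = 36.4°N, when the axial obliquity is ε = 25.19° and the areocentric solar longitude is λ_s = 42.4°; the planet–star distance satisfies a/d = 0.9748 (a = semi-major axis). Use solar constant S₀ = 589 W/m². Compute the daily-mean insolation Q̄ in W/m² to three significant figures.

sin δ = sin 25.19° × sin 42.4° = 0.28700, so δ = +16.678°.
cos H₀ = −tan(+36.4°) tan(+16.678°) = -0.2209, H₀ = 1.7935 rad.
Bracket: H₀ sin φ sin δ + cos φ cos δ sin H₀ = 1.7935×0.59342×0.28700 + 0.80489×0.95793×0.97530 = 0.305454 + 0.751984 = 1.057438.
Inverse-square distance factor (a/d)² = 0.9748² = 0.950235.
Q̄ = (S₀/π) × 0.950235 × [bracket] = (589/π) × 0.950235 × 1.057438 = 188.4 W/m².

Q̄ ≈ 188 W/m²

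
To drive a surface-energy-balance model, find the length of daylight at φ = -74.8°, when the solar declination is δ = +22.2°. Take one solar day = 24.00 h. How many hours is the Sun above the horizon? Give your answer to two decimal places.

0.00 h

cos H₀ = −tan φ · tan δ = 1.5020 ≥ 1, so the Sun never rises (polar night) and H₀ = 0.
Daylight = 2H₀/(2π) × 24.00 h = (0.0000/π) × 24.00 = 0.00 h.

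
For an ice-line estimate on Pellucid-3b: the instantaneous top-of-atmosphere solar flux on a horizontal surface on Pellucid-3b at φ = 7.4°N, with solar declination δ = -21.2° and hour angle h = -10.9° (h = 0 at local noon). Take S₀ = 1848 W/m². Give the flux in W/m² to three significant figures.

cos θ_z = sin φ sin δ + cos φ cos δ cos h = -0.046576 + 0.907878 = 0.861302.
Flux = S₀ · cos θ_z = 1848 × 0.861302 = 1592 W/m².

1.59e+03 W/m²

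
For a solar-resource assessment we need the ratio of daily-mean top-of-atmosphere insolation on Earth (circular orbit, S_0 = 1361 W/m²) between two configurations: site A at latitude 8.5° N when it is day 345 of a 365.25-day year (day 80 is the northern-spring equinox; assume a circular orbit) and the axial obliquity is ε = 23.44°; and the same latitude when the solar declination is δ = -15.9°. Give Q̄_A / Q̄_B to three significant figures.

— Configuration A (ϕ=+8.5°):
Solar longitude: L_s = 360° × (345 − 80)/365.25 = 261.191°.
sin δ = sin 23.44° × sin 261.191° = -0.39310, so δ = -23.147°.
cos h₀ = −tan(+8.5°) tan(-23.147°) = 0.0639, h₀ = 1.5069 rad.
Bracket: h₀ sin ϕ sin δ + cos ϕ cos δ sin h₀ = 1.5069×0.14781×-0.39310 + 0.98902×0.91950×0.99796 = -0.087557 + 0.907549 = 0.819992.
Q̄ = (S_0/π) × [bracket] = (1361/π) × 0.819992 = 355.24 W/m².
— Configuration B (ϕ=+8.5°):
cos h₀ = −tan(+8.5°) tan(-15.900°) = 0.0426, h₀ = 1.5282 rad.
Bracket: h₀ sin ϕ sin δ + cos ϕ cos δ sin h₀ = 1.5282×0.14781×-0.27396 + 0.98902×0.96174×0.99909 = -0.061883 + 0.950315 = 0.888432.
Q̄ = (S_0/π) × [bracket] = (1361/π) × 0.888432 = 384.89 W/m².
Ratio Q̄_A / Q̄_B = 355.24 / 384.89 = 0.9230.

Q̄_A / Q̄_B ≈ 0.923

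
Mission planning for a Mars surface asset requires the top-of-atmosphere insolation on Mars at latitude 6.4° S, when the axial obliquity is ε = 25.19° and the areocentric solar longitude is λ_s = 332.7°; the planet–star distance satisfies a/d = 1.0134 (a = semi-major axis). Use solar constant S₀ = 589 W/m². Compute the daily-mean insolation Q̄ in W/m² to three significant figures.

Q̄ ≈ 194 W/m²

sin δ = sin 25.19° × sin 332.7° = -0.19521, so δ = -11.257°.
cos H₀ = −tan(-6.4°) tan(-11.257°) = -0.0223, H₀ = 1.5931 rad.
Bracket: H₀ sin φ sin δ + cos φ cos δ sin H₀ = 1.5931×-0.11147×-0.19521 + 0.99377×0.98076×0.99975 = 0.034666 + 0.974406 = 1.009072.
Inverse-square distance factor (a/d)² = 1.0134² = 1.026980.
Q̄ = (S₀/π) × 1.026980 × [bracket] = (589/π) × 1.026980 × 1.009072 = 194.3 W/m².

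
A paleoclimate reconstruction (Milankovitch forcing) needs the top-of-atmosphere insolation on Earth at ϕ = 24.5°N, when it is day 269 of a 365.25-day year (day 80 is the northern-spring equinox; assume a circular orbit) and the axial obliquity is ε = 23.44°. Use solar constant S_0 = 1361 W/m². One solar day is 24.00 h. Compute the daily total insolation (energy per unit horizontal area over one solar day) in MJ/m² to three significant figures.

Solar longitude: L_s = 360° × (269 − 80)/365.25 = 186.283°.
sin δ = sin 23.44° × sin 186.283° = -0.04354, so δ = -2.495°.
cos h₀ = −tan(+24.5°) tan(-2.495°) = 0.0199, h₀ = 1.5509 rad.
Bracket: h₀ sin ϕ sin δ + cos ϕ cos δ sin h₀ = 1.5509×0.41469×-0.04354 + 0.90996×0.99905×0.99980 = -0.028002 + 0.908914 = 0.880912.
Q̄ = (S_0/π) × [bracket] = (1361/π) × 0.880912 = 381.63 W/m².
Daily total = Q̄ × 24.00 h × 3600 s/h = 381.63 × 24.00 × 3600 / 10⁶ = 32.97 MJ/m².

33.0 MJ/m²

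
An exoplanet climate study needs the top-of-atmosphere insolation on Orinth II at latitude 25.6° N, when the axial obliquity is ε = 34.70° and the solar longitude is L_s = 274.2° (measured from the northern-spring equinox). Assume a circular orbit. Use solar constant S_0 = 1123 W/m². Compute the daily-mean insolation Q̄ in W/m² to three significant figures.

Solar declination: sin δ = sin ε · sin L_s = sin 34.70° × sin 274.2° = -0.56775, so δ = -34.594°.
cos h₀ = −tan(+25.6°) tan(-34.594°) = 0.3304, h₀ = 1.2340 rad.
Bracket: h₀ sin ϕ sin δ + cos ϕ cos δ sin h₀ = 1.2340×0.43209×-0.56775 + 0.90183×0.82320×0.94383 = -0.302724 + 0.700687 = 0.397963.
Q̄ = (S_0/π) × [bracket] = (1123/π) × 0.397963 = 142.3 W/m².

Q̄ ≈ 142 W/m²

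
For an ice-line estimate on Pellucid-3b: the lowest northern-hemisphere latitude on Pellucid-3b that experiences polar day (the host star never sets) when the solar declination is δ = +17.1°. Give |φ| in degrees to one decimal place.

|φ| = 72.9°

Polar day requires cos H₀ = −tan φ tan δ ≤ −1, i.e. tan φ tan δ ≥ 1.
The boundary is |tan φ| · |tan δ| = 1, so |φ| = 90° − |δ| = 90° − 17.1° = 72.9° in the northern hemisphere.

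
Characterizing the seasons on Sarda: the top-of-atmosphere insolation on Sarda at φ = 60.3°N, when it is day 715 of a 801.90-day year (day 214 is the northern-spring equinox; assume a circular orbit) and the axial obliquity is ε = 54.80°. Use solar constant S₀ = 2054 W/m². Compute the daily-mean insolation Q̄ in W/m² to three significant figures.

Q̄ ≈ 0.00 W/m²

Solar longitude: λ_s = 360° × (715 − 214)/801.90 = 224.916°.
sin δ = sin 54.80° × sin 224.916° = -0.57696, so δ = -35.237°.
cos H₀ = −tan(+60.3°) tan(-35.237°) = 1.2384 ≥ 1 ⇒ polar night, H₀ = 0 and Q̄ = 0.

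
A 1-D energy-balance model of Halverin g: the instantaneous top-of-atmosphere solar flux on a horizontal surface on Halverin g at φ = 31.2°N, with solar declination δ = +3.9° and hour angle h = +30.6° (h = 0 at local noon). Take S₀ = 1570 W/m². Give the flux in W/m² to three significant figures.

cos θ_z = sin φ sin δ + cos φ cos δ cos h = 0.035234 + 0.734543 = 0.769777.
Flux = S₀ · cos θ_z = 1570 × 0.769777 = 1209 W/m².

1.21e+03 W/m²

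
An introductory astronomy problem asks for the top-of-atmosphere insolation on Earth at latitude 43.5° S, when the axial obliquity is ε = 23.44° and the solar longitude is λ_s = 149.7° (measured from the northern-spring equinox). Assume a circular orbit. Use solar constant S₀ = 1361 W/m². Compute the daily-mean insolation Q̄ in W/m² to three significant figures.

Solar declination: sin δ = sin ε · sin λ_s = sin 23.44° × sin 149.7° = 0.20070, so δ = +11.578°.
cos H₀ = −tan(-43.5°) tan(+11.578°) = 0.1944, H₀ = 1.3751 rad.
Bracket: H₀ sin φ sin δ + cos φ cos δ sin H₀ = 1.3751×-0.68835×0.20070 + 0.72537×0.97965×0.98092 = -0.189973 + 0.697050 = 0.507077.
Q̄ = (S₀/π) × [bracket] = (1361/π) × 0.507077 = 219.7 W/m².

Q̄ ≈ 220 W/m²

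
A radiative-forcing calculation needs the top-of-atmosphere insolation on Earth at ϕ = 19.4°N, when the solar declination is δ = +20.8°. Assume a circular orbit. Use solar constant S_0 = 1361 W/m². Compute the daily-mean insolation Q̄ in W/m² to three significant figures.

cos h₀ = −tan(+19.4°) tan(+20.800°) = -0.1338, h₀ = 1.7050 rad.
Bracket: h₀ sin ϕ sin δ + cos ϕ cos δ sin h₀ = 1.7050×0.33216×0.35511 + 0.94322×0.93483×0.99101 = 0.201110 + 0.873823 = 1.074933.
Q̄ = (S_0/π) × [bracket] = (1361/π) × 1.074933 = 465.7 W/m².

Q̄ ≈ 466 W/m²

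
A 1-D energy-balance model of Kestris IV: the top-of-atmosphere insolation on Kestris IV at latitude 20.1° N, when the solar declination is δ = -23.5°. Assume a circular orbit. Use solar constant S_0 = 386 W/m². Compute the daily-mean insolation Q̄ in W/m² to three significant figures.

cos h₀ = −tan(+20.1°) tan(-23.500°) = 0.1591, h₀ = 1.4110 rad.
Bracket: h₀ sin ϕ sin δ + cos ϕ cos δ sin h₀ = 1.4110×0.34366×-0.39875 + 0.93909×0.91706×0.98726 = -0.193356 + 0.850230 = 0.656874.
Q̄ = (S_0/π) × [bracket] = (386/π) × 0.656874 = 80.71 W/m².

Q̄ ≈ 80.7 W/m²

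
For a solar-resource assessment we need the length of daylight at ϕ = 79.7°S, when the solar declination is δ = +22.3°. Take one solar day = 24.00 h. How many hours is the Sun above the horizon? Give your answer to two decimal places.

cos h₀ = −tan ϕ · tan δ = 2.2568 ≥ 1, so the Sun never rises (polar night) and h₀ = 0.
Daylight = 2h₀/(2π) × 24.00 h = (0.0000/π) × 24.00 = 0.00 h.

0.00 h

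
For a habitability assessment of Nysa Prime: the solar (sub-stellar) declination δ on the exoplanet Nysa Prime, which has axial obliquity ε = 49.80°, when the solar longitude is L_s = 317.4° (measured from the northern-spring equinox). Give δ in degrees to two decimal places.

sin δ = sin ε · sin L_s = sin 49.80° × sin 317.4° = -0.516995.
δ = arcsin(-0.516995) = -31.13°.

δ = -31.13°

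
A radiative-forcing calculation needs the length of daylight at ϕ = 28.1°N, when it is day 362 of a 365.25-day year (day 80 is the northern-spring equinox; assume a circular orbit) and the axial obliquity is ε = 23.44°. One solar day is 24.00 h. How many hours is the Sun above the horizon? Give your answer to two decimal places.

10.24 h

Solar longitude: L_s = 360° × (362 − 80)/365.25 = 277.947°.
sin δ = sin 23.44° × sin 277.947° = -0.39397, so δ = -23.202°.
cos h₀ = −tan ϕ · tan δ = −tan(+28.1°) × tan(-23.202°) = 0.2289, so h₀ = 1.3399 rad = 76.77°.
Daylight = 2h₀/(2π) × 24.00 h = (1.3399/π) × 24.00 = 10.24 h.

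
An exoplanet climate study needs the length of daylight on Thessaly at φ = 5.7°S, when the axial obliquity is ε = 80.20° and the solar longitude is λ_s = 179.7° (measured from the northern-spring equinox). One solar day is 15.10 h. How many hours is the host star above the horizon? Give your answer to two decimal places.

7.55 h

Solar declination: sin δ = sin ε · sin λ_s = sin 80.20° × sin 179.7° = 0.00516, so δ = +0.296°.
cos H₀ = −tan φ · tan δ = −tan(-5.7°) × tan(+0.296°) = 0.0005, so H₀ = 1.5703 rad = 89.97°.
Daylight = 2H₀/(2π) × 15.10 h = (1.5703/π) × 15.10 = 7.55 h.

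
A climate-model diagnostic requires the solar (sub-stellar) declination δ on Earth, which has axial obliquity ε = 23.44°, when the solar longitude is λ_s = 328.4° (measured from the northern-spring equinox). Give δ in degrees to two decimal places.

δ = -12.03°

sin δ = sin ε · sin λ_s = sin 23.44° × sin 328.4° = -0.208436.
δ = arcsin(-0.208436) = -12.03°.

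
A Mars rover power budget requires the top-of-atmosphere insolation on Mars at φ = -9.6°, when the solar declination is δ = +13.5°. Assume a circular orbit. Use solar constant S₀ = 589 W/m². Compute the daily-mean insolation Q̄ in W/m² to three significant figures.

cos H₀ = −tan(-9.6°) tan(+13.500°) = 0.0406, H₀ = 1.5302 rad.
Bracket: H₀ sin φ sin δ + cos φ cos δ sin H₀ = 1.5302×-0.16677×0.23345 + 0.98600×0.97237×0.99918 = -0.059574 + 0.957971 = 0.898397.
Q̄ = (S₀/π) × [bracket] = (589/π) × 0.898397 = 168.4 W/m².

Q̄ ≈ 168 W/m²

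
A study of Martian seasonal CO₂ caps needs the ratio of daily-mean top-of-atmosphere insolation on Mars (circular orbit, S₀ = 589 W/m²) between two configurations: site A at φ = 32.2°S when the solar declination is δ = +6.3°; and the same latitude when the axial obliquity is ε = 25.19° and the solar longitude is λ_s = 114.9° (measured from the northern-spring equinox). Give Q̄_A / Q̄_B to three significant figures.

— Configuration A (φ=-32.2°):
cos H₀ = −tan(-32.2°) tan(+6.300°) = 0.0695, H₀ = 1.5012 rad.
Bracket: H₀ sin φ sin δ + cos φ cos δ sin H₀ = 1.5012×-0.53288×0.10973 + 0.84619×0.99396×0.99758 = -0.087780 + 0.839044 = 0.751264.
Q̄ = (S₀/π) × [bracket] = (589/π) × 0.751264 = 140.85 W/m².
— Configuration B (φ=-32.2°):
Solar declination: sin δ = sin ε · sin λ_s = sin 25.19° × sin 114.9° = 0.38606, so δ = +22.709°.
cos H₀ = −tan(-32.2°) tan(+22.709°) = 0.2635, H₀ = 1.3041 rad.
Bracket: H₀ sin φ sin δ + cos φ cos δ sin H₀ = 1.3041×-0.53288×0.38606 + 0.84619×0.92247×0.96465 = -0.268284 + 0.752991 = 0.484707.
Q̄ = (S₀/π) × [bracket] = (589/π) × 0.484707 = 90.875 W/m².
Ratio Q̄_A / Q̄_B = 140.85 / 90.875 = 1.550.

Q̄_A / Q̄_B ≈ 1.55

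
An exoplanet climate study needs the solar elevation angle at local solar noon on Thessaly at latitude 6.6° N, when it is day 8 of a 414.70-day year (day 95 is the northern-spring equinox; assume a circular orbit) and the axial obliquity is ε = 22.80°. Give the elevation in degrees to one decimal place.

Solar longitude: L_s = 360° × (8 − 95)/414.70 = -75.524°, i.e. -75.524° + 360° = 284.476°.
sin δ = sin 22.80° × sin 284.476° = -0.37521, so δ = -22.038°.
At local noon the hour angle is zero, so the zenith angle equals |ϕ − δ| = |+6.6° − (-22.038°)| = 28.638°.
Elevation = 90° − 28.638° = 61.4°.

61.4°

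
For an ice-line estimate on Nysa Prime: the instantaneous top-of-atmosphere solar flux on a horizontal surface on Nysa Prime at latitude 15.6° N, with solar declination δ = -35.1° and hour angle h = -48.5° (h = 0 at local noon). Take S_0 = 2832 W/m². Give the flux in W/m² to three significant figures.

1.04e+03 W/m²

cos θ_z = sin ϕ sin δ + cos ϕ cos δ cos h = -0.154630 + 0.522152 = 0.367522.
Flux = S_0 · cos θ_z = 2832 × 0.367522 = 1041 W/m².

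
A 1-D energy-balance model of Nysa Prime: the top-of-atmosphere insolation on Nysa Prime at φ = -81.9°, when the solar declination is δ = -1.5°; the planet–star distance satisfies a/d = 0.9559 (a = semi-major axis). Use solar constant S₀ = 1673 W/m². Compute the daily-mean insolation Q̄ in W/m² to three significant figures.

cos H₀ = −tan(-81.9°) tan(-1.500°) = -0.1840, H₀ = 1.7558 rad.
Bracket: H₀ sin φ sin δ + cos φ cos δ sin H₀ = 1.7558×-0.99002×-0.02618 + 0.14090×0.99966×0.98293 = 0.045508 + 0.138448 = 0.183956.
Inverse-square distance factor (a/d)² = 0.9559² = 0.913745.
Q̄ = (S₀/π) × 0.913745 × [bracket] = (1673/π) × 0.913745 × 0.183956 = 89.51 W/m².

Q̄ ≈ 89.5 W/m²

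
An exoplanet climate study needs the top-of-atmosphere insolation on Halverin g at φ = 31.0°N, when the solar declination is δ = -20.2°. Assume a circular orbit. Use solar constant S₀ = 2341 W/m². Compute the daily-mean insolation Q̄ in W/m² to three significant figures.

Q̄ ≈ 406 W/m²

cos H₀ = −tan(+31.0°) tan(-20.200°) = 0.2211, H₀ = 1.3479 rad.
Bracket: H₀ sin φ sin δ + cos φ cos δ sin H₀ = 1.3479×0.51504×-0.34530 + 0.85717×0.93849×0.97526 = -0.239715 + 0.784543 = 0.544828.
Q̄ = (S₀/π) × [bracket] = (2341/π) × 0.544828 = 406.0 W/m².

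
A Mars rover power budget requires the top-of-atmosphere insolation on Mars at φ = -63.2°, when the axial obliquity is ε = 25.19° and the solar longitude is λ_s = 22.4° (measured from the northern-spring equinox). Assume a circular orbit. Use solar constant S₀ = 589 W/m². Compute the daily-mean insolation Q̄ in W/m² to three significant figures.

Solar declination: sin δ = sin ε · sin λ_s = sin 25.19° × sin 22.4° = 0.16219, so δ = +9.334°.
cos H₀ = −tan(-63.2°) tan(+9.334°) = 0.3254, H₀ = 1.2394 rad.
Bracket: H₀ sin φ sin δ + cos φ cos δ sin H₀ = 1.2394×-0.89259×0.16219 + 0.45088×0.98676×0.94558 = -0.179427 + 0.420698 = 0.241271.
Q̄ = (S₀/π) × [bracket] = (589/π) × 0.241271 = 45.23 W/m².

Q̄ ≈ 45.2 W/m²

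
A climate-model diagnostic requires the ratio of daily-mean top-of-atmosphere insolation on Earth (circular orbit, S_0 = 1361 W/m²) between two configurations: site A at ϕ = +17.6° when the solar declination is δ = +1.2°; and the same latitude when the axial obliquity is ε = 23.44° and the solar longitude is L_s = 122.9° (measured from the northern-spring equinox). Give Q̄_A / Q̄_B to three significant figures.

Q̄_A / Q̄_B ≈ 0.906

— Configuration A (ϕ=+17.6°):
cos h₀ = −tan(+17.6°) tan(+1.200°) = -0.0066, h₀ = 1.5774 rad.
Bracket: h₀ sin ϕ sin δ + cos ϕ cos δ sin h₀ = 1.5774×0.30237×0.02094 + 0.95319×0.99978×0.99998 = 0.009988 + 0.952961 = 0.962949.
Q̄ = (S_0/π) × [bracket] = (1361/π) × 0.962949 = 417.17 W/m².
— Configuration B (ϕ=+17.6°):
Solar declination: sin δ = sin ε · sin L_s = sin 23.44° × sin 122.9° = 0.33399, so δ = +19.511°.
cos h₀ = −tan(+17.6°) tan(+19.511°) = -0.1124, h₀ = 1.6834 rad.
Bracket: h₀ sin ϕ sin δ + cos ϕ cos δ sin h₀ = 1.6834×0.30237×0.33399 + 0.95319×0.94258×0.99366 = 0.170004 + 0.892762 = 1.062766.
Q̄ = (S_0/π) × [bracket] = (1361/π) × 1.062766 = 460.41 W/m².
Ratio Q̄_A / Q̄_B = 417.17 / 460.41 = 0.9061.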